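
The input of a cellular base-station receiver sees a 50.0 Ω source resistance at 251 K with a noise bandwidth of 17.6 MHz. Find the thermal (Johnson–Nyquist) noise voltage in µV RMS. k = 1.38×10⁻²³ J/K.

V_n = √(4kTRB)
4kTRB = 4 × 1.38×10⁻²³ × 251 × 5.00×10¹ × 1.76×10⁷ = 1.22×10⁻¹¹ V²
V_n = √(1.22×10⁻¹¹) = 3.49×10⁻⁶ V = 3.49 µV

3.49 µV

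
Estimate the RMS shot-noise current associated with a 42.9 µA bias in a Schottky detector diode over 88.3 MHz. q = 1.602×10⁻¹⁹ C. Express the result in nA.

34.8 nA

I_n = √(2qI·B)
2qI·B = 2 × 1.602×10⁻¹⁹ × 4.29×10⁻⁵ × 8.83×10⁷ = 1.21×10⁻¹⁵ A²
I_n = √(1.21×10⁻¹⁵) = 3.48×10⁻⁸ A = 34.8 nA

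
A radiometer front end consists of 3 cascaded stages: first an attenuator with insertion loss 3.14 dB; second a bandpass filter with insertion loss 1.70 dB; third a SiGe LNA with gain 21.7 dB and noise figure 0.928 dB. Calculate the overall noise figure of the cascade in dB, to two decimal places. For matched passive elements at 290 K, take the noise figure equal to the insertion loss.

Convert to linear (a loss of L dB is a gain of −L dB): F_i = 10^(NF_i/10), G_i = 10^(G_i,dB/10)
  Stage 1: F_1 = 10^(3.14/10) = 2.061, G_1 = 10^(−3.14/10) = 0.4853
  Stage 2: F_2 = 10^(1.70/10) = 1.479, G_2 = 10^(−1.70/10) = 0.6761
  Stage 3: F_3 = 10^(0.928/10) = 1.238, G_3 = 10^(21.7/10) = 147.9
Friis cascade:
  F = 2.061 + (1.479 − 1)/0.4853 + (1.238 − 1)/0.3281 = 3.774
NF = 10 log₁₀(3.774) = 5.77 dB

5.77 dB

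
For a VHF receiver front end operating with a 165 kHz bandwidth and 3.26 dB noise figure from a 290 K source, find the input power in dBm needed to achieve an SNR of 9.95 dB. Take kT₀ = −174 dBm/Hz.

Sensitivity = −174 + 10 log₁₀(B) + NF + SNR_min
= −174 + 52.17 + 3.26 + 9.95
= −108.62 dBm → −108.6 dBm

−108.6 dBm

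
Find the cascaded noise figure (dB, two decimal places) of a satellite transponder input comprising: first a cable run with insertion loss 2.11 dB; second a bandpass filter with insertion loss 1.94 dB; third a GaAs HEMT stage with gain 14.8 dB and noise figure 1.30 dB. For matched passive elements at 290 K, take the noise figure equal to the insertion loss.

Convert to linear (a loss of L dB is a gain of −L dB): F_i = 10^(NF_i/10), G_i = 10^(G_i,dB/10)
  Stage 1: F_1 = 10^(2.11/10) = 1.626, G_1 = 10^(−2.11/10) = 0.6152
  Stage 2: F_2 = 10^(1.94/10) = 1.563, G_2 = 10^(−1.94/10) = 0.6397
  Stage 3: F_3 = 10^(1.30/10) = 1.349, G_3 = 10^(14.8/10) = 30.20
Friis cascade:
  F = 1.626 + (1.563 − 1)/0.6152 + (1.349 − 1)/0.3936 = 3.428
NF = 10 log₁₀(3.428) = 5.35 dB

5.35 dB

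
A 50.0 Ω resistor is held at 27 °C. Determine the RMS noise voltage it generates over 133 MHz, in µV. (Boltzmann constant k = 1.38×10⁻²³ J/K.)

T = 27 °C + 273.15 = 300.15 K
V_n = √(4kTRB)
4kTRB = 4 × 1.38×10⁻²³ × 300.15 × 5.00×10¹ × 1.33×10⁸ = 1.10×10⁻¹⁰ V²
V_n = √(1.10×10⁻¹⁰) = 1.05×10⁻⁵ V = 10.5 µV

10.5 µV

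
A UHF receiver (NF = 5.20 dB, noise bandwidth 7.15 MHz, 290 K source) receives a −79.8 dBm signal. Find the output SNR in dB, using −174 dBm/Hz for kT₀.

20.5 dB

Noise floor: N = −174 + 10 log₁₀(B) + NF
10 log₁₀(7.15×10⁶) = 68.54 dB
N = −174 + 68.54 + 5.20 = −100.26 dBm
SNR = P_sig − N = −79.8 − (−100.26) = 20.46 dB → 20.5 dB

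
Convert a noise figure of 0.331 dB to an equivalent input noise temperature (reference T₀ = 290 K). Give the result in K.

F = 10^(0.331/10) = 1.0792
T_e = (F − 1)·T₀ = (1.0792 − 1) × 290 = 23.0 K

23.0 K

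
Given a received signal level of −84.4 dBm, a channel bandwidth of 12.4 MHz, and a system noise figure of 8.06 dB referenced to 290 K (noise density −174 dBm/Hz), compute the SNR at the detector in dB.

10.6 dB

Noise floor: N = −174 + 10 log₁₀(B) + NF
10 log₁₀(1.24×10⁷) = 70.93 dB
N = −174 + 70.93 + 8.06 = −95.01 dBm
SNR = P_sig − N = −84.4 − (−95.01) = 10.61 dB → 10.6 dB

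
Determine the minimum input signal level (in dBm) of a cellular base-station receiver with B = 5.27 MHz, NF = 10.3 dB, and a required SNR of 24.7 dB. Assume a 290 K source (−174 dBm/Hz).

−71.8 dBm

Sensitivity = −174 + 10 log₁₀(B) + NF + SNR_min
= −174 + 67.22 + 10.3 + 24.7
= −71.78 dBm → −71.8 dBm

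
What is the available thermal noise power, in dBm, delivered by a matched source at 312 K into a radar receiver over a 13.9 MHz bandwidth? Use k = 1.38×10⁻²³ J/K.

−102.2 dBm

P_n = kTB = 1.38×10⁻²³ × 312 × 1.39×10⁷ = 5.98×10⁻¹⁴ W
In dBm: 10 log₁₀(5.98×10⁻¹⁴ / 10⁻³) = −102.2 dBm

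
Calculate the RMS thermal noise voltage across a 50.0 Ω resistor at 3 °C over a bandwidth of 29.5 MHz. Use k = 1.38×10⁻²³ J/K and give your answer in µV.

4.74 µV

T = 3 °C + 273.15 = 276.15 K
V_n = √(4kTRB)
4kTRB = 4 × 1.38×10⁻²³ × 276.15 × 5.00×10¹ × 2.95×10⁷ = 2.25×10⁻¹¹ V²
V_n = √(2.25×10⁻¹¹) = 4.74×10⁻⁶ V = 4.74 µV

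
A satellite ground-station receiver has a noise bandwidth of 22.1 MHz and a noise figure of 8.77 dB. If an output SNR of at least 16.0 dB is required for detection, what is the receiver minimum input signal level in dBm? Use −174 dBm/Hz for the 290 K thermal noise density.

Sensitivity = −174 + 10 log₁₀(B) + NF + SNR_min
= −174 + 73.44 + 8.77 + 16.0
= −75.79 dBm → −75.8 dBm

−75.8 dBm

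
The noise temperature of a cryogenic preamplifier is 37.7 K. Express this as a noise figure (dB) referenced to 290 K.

F = 1 + T_e/T₀ = 1 + 37.7/290 = 1.13
NF = 10 log₁₀(1.13) = 0.531 dB

0.531 dB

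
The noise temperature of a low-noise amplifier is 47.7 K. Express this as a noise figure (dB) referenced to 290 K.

0.661 dB

F = 1 + T_e/T₀ = 1 + 47.7/290 = 1.16448
NF = 10 log₁₀(1.16448) = 0.661 dB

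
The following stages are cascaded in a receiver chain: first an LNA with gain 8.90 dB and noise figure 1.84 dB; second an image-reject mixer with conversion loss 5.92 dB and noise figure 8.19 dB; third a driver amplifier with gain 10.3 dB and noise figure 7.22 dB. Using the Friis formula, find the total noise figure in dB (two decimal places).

Convert to linear (a loss of L dB is a gain of −L dB): F_i = 10^(NF_i/10), G_i = 10^(G_i,dB/10)
  Stage 1: F_1 = 10^(1.84/10) = 1.528, G_1 = 10^(8.90/10) = 7.762
  Stage 2: F_2 = 10^(8.19/10) = 6.592, G_2 = 10^(−5.92/10) = 0.2559
  Stage 3: F_3 = 10^(7.22/10) = 5.272, G_3 = 10^(10.3/10) = 10.72
Friis cascade:
  F = 1.528 + (6.592 − 1)/7.762 + (5.272 − 1)/1.986 = 4.399
NF = 10 log₁₀(4.399) = 6.43 dB

6.43 dB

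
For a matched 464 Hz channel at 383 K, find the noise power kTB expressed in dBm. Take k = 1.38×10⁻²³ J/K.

P_n = kTB = 1.38×10⁻²³ × 383 × 4.64×10² = 2.45×10⁻¹⁸ W
In dBm: 10 log₁₀(2.45×10⁻¹⁸ / 10⁻³) = −146.1 dBm

−146.1 dBm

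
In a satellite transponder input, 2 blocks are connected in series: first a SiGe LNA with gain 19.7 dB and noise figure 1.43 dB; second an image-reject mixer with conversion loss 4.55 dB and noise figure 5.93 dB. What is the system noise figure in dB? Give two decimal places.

1.53 dB

Convert to linear (a loss of L dB is a gain of −L dB): F_i = 10^(NF_i/10), G_i = 10^(G_i,dB/10)
  Stage 1: F_1 = 10^(1.43/10) = 1.390, G_1 = 10^(19.7/10) = 93.33
  Stage 2: F_2 = 10^(5.93/10) = 3.917, G_2 = 10^(−4.55/10) = 0.3508
Friis cascade:
  F = 1.390 + (3.917 − 1)/93.33 = 1.421
NF = 10 log₁₀(1.421) = 1.53 dB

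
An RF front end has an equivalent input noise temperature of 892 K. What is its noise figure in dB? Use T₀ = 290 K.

6.10 dB

F = 1 + T_e/T₀ = 1 + 892/290 = 4.07586
NF = 10 log₁₀(4.07586) = 6.10 dB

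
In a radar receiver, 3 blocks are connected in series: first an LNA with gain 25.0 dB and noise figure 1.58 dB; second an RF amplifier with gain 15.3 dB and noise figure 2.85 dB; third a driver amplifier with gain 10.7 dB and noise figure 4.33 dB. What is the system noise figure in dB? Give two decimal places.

1.59 dB

Convert to linear (a loss of L dB is a gain of −L dB): F_i = 10^(NF_i/10), G_i = 10^(G_i,dB/10)
  Stage 1: F_1 = 10^(1.58/10) = 1.439, G_1 = 10^(25.0/10) = 316.2
  Stage 2: F_2 = 10^(2.85/10) = 1.928, G_2 = 10^(15.3/10) = 33.88
  Stage 3: F_3 = 10^(4.33/10) = 2.710, G_3 = 10^(10.7/10) = 11.75
Friis cascade:
  F = 1.439 + (1.928 − 1)/316.2 + (2.710 − 1)/1.072×10⁴ = 1.442
NF = 10 log₁₀(1.442) = 1.59 dB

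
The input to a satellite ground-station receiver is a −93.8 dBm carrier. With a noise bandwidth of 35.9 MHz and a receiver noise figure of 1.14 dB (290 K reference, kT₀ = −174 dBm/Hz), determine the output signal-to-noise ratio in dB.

3.5 dB

Noise floor: N = −174 + 10 log₁₀(B) + NF
10 log₁₀(3.59×10⁷) = 75.55 dB
N = −174 + 75.55 + 1.14 = −97.31 dBm
SNR = P_sig − N = −93.8 − (−97.31) = 3.51 dB → 3.5 dB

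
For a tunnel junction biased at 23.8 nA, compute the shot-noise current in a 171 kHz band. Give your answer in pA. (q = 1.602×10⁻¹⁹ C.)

36.1 pA

I_n = √(2qI·B)
2qI·B = 2 × 1.602×10⁻¹⁹ × 2.38×10⁻⁸ × 1.71×10⁵ = 1.30×10⁻²¹ A²
I_n = √(1.30×10⁻²¹) = 3.61×10⁻¹¹ A = 36.1 pA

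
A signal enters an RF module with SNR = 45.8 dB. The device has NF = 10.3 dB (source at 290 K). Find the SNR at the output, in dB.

35.5 dB

By definition F = SNR_in/SNR_out, so in dB: SNR_out = SNR_in − NF
SNR_out = 45.8 − 10.3 = 35.5 dB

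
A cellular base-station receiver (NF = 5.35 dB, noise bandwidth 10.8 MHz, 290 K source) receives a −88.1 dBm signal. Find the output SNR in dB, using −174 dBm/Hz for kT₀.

Noise floor: N = −174 + 10 log₁₀(B) + NF
10 log₁₀(1.08×10⁷) = 70.33 dB
N = −174 + 70.33 + 5.35 = −98.32 dBm
SNR = P_sig − N = −88.1 − (−98.32) = 10.22 dB → 10.2 dB

10.2 dB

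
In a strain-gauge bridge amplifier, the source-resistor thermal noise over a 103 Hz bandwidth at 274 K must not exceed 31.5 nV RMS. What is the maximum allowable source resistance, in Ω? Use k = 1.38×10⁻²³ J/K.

637 Ω

Johnson–Nyquist: V_n = √(4kTRB) ⇒ R = V_n² / (4kTB)
4kTB = 4 × 1.38×10⁻²³ × 274 × 1.03×10² = 1.56×10⁻¹⁸
R = (3.15×10⁻⁸)² / 1.56×10⁻¹⁸ = 6.37×10² Ω = 637 Ω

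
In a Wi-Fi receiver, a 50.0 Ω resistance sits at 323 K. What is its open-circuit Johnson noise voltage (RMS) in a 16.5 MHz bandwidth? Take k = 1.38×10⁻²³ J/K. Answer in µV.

V_n = √(4kTRB)
4kTRB = 4 × 1.38×10⁻²³ × 323 × 5.00×10¹ × 1.65×10⁷ = 1.47×10⁻¹¹ V²
V_n = √(1.47×10⁻¹¹) = 3.84×10⁻⁶ V = 3.84 µV

3.84 µV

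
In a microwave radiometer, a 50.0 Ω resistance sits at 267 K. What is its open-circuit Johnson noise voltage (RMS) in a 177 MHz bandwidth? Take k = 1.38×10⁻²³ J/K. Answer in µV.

V_n = √(4kTRB)
4kTRB = 4 × 1.38×10⁻²³ × 267 × 5.00×10¹ × 1.77×10⁸ = 1.30×10⁻¹⁰ V²
V_n = √(1.30×10⁻¹⁰) = 1.14×10⁻⁵ V = 11.4 µV

11.4 µV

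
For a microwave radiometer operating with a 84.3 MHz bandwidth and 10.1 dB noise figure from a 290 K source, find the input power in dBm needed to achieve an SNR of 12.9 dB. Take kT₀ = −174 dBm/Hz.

Sensitivity = −174 + 10 log₁₀(B) + NF + SNR_min
= −174 + 79.26 + 10.1 + 12.9
= −71.74 dBm → −71.7 dBm

−71.7 dBm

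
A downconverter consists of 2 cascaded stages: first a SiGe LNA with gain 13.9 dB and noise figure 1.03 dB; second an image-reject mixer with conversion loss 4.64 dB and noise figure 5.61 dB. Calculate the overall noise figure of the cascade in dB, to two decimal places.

1.38 dB

Convert to linear (a loss of L dB is a gain of −L dB): F_i = 10^(NF_i/10), G_i = 10^(G_i,dB/10)
  Stage 1: F_1 = 10^(1.03/10) = 1.268, G_1 = 10^(13.9/10) = 24.55
  Stage 2: F_2 = 10^(5.61/10) = 3.639, G_2 = 10^(−4.64/10) = 0.3436
Friis cascade:
  F = 1.268 + (3.639 − 1)/24.55 = 1.375
NF = 10 log₁₀(1.375) = 1.38 dB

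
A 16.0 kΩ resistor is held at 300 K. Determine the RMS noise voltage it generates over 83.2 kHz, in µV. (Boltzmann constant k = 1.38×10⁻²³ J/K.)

4.70 µV

V_n = √(4kTRB)
4kTRB = 4 × 1.38×10⁻²³ × 300 × 1.60×10⁴ × 8.32×10⁴ = 2.20×10⁻¹¹ V²
V_n = √(2.20×10⁻¹¹) = 4.70×10⁻⁶ V = 4.70 µV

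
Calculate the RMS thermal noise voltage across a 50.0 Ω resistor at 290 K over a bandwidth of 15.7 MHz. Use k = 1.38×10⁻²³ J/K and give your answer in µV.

3.54 µV

V_n = √(4kTRB)
4kTRB = 4 × 1.38×10⁻²³ × 290 × 5.00×10¹ × 1.57×10⁷ = 1.26×10⁻¹¹ V²
V_n = √(1.26×10⁻¹¹) = 3.54×10⁻⁶ V = 3.54 µV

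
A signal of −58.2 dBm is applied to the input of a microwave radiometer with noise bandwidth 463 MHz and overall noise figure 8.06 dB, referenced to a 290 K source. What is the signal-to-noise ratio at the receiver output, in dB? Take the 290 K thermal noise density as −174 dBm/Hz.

Noise floor: N = −174 + 10 log₁₀(B) + NF
10 log₁₀(4.63×10⁸) = 86.66 dB
N = −174 + 86.66 + 8.06 = −79.28 dBm
SNR = P_sig − N = −58.2 − (−79.28) = 21.08 dB → 21.1 dB

21.1 dB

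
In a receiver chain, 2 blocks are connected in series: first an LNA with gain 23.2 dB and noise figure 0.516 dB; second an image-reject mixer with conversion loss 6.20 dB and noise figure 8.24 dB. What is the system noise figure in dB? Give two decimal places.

0.62 dB

Convert to linear (a loss of L dB is a gain of −L dB): F_i = 10^(NF_i/10), G_i = 10^(G_i,dB/10)
  Stage 1: F_1 = 10^(0.516/10) = 1.126, G_1 = 10^(23.2/10) = 208.9
  Stage 2: F_2 = 10^(8.24/10) = 6.668, G_2 = 10^(−6.20/10) = 0.2399
Friis cascade:
  F = 1.126 + (6.668 − 1)/208.9 = 1.153
NF = 10 log₁₀(1.153) = 0.62 dB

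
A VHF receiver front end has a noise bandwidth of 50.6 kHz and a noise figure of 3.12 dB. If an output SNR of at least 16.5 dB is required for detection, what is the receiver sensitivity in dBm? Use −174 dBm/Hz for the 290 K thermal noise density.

−107.3 dBm

Sensitivity = −174 + 10 log₁₀(B) + NF + SNR_min
= −174 + 47.04 + 3.12 + 16.5
= −107.34 dBm → −107.3 dBm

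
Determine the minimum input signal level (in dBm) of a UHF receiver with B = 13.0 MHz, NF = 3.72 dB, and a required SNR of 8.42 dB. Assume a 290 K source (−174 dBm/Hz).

−90.7 dBm

Sensitivity = −174 + 10 log₁₀(B) + NF + SNR_min
= −174 + 71.14 + 3.72 + 8.42
= −90.72 dBm → −90.7 dBm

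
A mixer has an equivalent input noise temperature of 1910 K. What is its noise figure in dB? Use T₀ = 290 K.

8.80 dB

F = 1 + T_e/T₀ = 1 + 1910/290 = 7.58621
NF = 10 log₁₀(7.58621) = 8.80 dB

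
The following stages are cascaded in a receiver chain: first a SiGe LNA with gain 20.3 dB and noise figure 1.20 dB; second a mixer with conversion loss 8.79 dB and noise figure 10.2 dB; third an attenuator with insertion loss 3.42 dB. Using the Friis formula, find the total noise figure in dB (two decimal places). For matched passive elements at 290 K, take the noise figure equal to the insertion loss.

1.74 dB

Convert to linear (a loss of L dB is a gain of −L dB): F_i = 10^(NF_i/10), G_i = 10^(G_i,dB/10)
  Stage 1: F_1 = 10^(1.20/10) = 1.318, G_1 = 10^(20.3/10) = 107.2
  Stage 2: F_2 = 10^(10.2/10) = 10.47, G_2 = 10^(−8.79/10) = 0.1321
  Stage 3: F_3 = 10^(3.42/10) = 2.198, G_3 = 10^(−3.42/10) = 0.4550
Friis cascade:
  F = 1.318 + (10.47 − 1)/107.2 + (2.198 − 1)/14.16 = 1.491
NF = 10 log₁₀(1.491) = 1.74 dB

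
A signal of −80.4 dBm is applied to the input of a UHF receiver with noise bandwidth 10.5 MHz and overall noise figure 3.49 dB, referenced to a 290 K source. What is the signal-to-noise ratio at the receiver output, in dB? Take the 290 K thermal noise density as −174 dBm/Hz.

19.9 dB

Noise floor: N = −174 + 10 log₁₀(B) + NF
10 log₁₀(1.05×10⁷) = 70.21 dB
N = −174 + 70.21 + 3.49 = −100.30 dBm
SNR = P_sig − N = −80.4 − (−100.30) = 19.90 dB → 19.9 dB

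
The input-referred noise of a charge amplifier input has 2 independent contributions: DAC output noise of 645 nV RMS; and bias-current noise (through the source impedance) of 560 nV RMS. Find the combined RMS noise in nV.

854 nV

Uncorrelated sources add in power (mean-square): V_tot = √(ΣV_i²)
V_tot = √[(6.45×10⁻⁷)² + (5.60×10⁻⁷)²] = 8.54×10⁻⁷ V = 854 nV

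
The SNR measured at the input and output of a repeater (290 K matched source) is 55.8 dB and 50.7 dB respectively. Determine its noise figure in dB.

NF (dB) = SNR_in(dB) − SNR_out(dB) when the source is at T₀
NF = 55.8 − 50.7 = 5.1 dB

5.1 dB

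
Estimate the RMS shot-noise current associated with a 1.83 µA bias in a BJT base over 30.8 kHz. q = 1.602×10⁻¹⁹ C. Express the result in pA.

134 pA

I_n = √(2qI·B)
2qI·B = 2 × 1.602×10⁻¹⁹ × 1.83×10⁻⁶ × 3.08×10⁴ = 1.81×10⁻²⁰ A²
I_n = √(1.81×10⁻²⁰) = 1.34×10⁻¹⁰ A = 134 pA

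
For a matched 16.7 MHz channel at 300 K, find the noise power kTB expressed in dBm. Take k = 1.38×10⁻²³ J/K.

−101.6 dBm

P_n = kTB = 1.38×10⁻²³ × 300 × 1.67×10⁷ = 6.91×10⁻¹⁴ W
In dBm: 10 log₁₀(6.91×10⁻¹⁴ / 10⁻³) = −101.6 dBm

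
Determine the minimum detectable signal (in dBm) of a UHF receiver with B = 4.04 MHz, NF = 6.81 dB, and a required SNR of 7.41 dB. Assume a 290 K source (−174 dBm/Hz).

−93.7 dBm

Sensitivity = −174 + 10 log₁₀(B) + NF + SNR_min
= −174 + 66.06 + 6.81 + 7.41
= −93.72 dBm → −93.7 dBm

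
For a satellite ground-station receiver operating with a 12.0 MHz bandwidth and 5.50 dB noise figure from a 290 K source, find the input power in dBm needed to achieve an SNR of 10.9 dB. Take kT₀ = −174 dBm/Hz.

Sensitivity = −174 + 10 log₁₀(B) + NF + SNR_min
= −174 + 70.79 + 5.50 + 10.9
= −86.81 dBm → −86.8 dBm

−86.8 dBm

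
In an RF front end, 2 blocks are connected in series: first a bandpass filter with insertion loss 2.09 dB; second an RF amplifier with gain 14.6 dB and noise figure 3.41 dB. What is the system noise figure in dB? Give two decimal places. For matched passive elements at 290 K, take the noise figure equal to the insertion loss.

5.50 dB

Convert to linear (a loss of L dB is a gain of −L dB): F_i = 10^(NF_i/10), G_i = 10^(G_i,dB/10)
  Stage 1: F_1 = 10^(2.09/10) = 1.618, G_1 = 10^(−2.09/10) = 0.6180
  Stage 2: F_2 = 10^(3.41/10) = 2.193, G_2 = 10^(14.6/10) = 28.84
Friis cascade:
  F = 1.618 + (2.193 − 1)/0.6180 = 3.548
NF = 10 log₁₀(3.548) = 5.50 dB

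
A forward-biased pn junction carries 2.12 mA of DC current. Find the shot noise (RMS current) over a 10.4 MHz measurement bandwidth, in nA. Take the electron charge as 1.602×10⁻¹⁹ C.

I_n = √(2qI·B)
2qI·B = 2 × 1.602×10⁻¹⁹ × 2.12×10⁻³ × 1.04×10⁷ = 7.06×10⁻¹⁵ A²
I_n = √(7.06×10⁻¹⁵) = 8.40×10⁻⁸ A = 84.0 nA

84.0 nA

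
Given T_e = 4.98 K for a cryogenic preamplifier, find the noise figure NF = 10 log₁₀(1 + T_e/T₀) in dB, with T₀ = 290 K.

0.074 dB

F = 1 + T_e/T₀ = 1 + 4.98/290 = 1.01717
NF = 10 log₁₀(1.01717) = 0.074 dB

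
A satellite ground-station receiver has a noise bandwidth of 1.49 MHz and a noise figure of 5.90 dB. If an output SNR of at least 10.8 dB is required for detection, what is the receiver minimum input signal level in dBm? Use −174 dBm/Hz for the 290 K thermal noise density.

Sensitivity = −174 + 10 log₁₀(B) + NF + SNR_min
= −174 + 61.73 + 5.90 + 10.8
= −95.57 dBm → −95.6 dBm

−95.6 dBm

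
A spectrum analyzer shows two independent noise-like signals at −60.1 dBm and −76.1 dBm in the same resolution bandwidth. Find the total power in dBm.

−60.0 dBm

Convert to linear, add, convert back:
P₁ = 9.77×10⁻¹⁰ W, P₂ = 2.45×10⁻¹¹ W
P_tot = 1.00×10⁻⁹ W → 10 log₁₀(P_tot / 10⁻³) = −60.0 dBm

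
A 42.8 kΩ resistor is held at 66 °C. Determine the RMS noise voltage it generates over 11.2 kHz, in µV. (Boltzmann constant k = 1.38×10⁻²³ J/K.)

T = 66 °C + 273.15 = 339.15 K
V_n = √(4kTRB)
4kTRB = 4 × 1.38×10⁻²³ × 339.15 × 4.28×10⁴ × 1.12×10⁴ = 8.97×10⁻¹² V²
V_n = √(8.97×10⁻¹²) = 3.00×10⁻⁶ V = 3.00 µV

3.00 µV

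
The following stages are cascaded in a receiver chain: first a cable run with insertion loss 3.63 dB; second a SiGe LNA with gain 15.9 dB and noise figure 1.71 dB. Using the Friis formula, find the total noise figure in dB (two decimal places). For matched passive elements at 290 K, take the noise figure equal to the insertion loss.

Convert to linear (a loss of L dB is a gain of −L dB): F_i = 10^(NF_i/10), G_i = 10^(G_i,dB/10)
  Stage 1: F_1 = 10^(3.63/10) = 2.307, G_1 = 10^(−3.63/10) = 0.4335
  Stage 2: F_2 = 10^(1.71/10) = 1.483, G_2 = 10^(15.9/10) = 38.90
Friis cascade:
  F = 2.307 + (1.483 − 1)/0.4335 = 3.420
NF = 10 log₁₀(3.420) = 5.34 dB

5.34 dB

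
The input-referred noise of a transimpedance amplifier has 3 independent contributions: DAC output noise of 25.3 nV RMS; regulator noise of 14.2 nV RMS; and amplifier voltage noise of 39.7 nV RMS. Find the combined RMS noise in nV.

Uncorrelated sources add in power (mean-square): V_tot = √(ΣV_i²)
V_tot = √[(2.53×10⁻⁸)² + (1.42×10⁻⁸)² + (3.97×10⁻⁸)²] = 4.92×10⁻⁸ V = 49.2 nV

49.2 nV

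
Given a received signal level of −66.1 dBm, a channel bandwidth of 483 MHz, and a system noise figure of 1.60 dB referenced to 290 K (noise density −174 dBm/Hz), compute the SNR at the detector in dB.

19.5 dB

Noise floor: N = −174 + 10 log₁₀(B) + NF
10 log₁₀(4.83×10⁸) = 86.84 dB
N = −174 + 86.84 + 1.60 = −85.56 dBm
SNR = P_sig − N = −66.1 − (−85.56) = 19.46 dB → 19.5 dB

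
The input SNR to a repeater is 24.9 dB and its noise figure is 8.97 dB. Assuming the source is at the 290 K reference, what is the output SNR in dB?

15.93 dB

By definition F = SNR_in/SNR_out, so in dB: SNR_out = SNR_in − NF
SNR_out = 24.9 − 8.97 = 15.93 dB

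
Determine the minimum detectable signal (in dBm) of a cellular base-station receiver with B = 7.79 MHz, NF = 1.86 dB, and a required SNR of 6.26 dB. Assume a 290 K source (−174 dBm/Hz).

−97.0 dBm

Sensitivity = −174 + 10 log₁₀(B) + NF + SNR_min
= −174 + 68.92 + 1.86 + 6.26
= −96.96 dBm → −97.0 dBm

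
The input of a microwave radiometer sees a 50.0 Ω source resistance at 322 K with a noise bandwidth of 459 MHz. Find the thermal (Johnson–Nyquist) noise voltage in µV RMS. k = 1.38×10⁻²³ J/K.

20.2 µV

V_n = √(4kTRB)
4kTRB = 4 × 1.38×10⁻²³ × 322 × 5.00×10¹ × 4.59×10⁸ = 4.08×10⁻¹⁰ V²
V_n = √(4.08×10⁻¹⁰) = 2.02×10⁻⁵ V = 20.2 µV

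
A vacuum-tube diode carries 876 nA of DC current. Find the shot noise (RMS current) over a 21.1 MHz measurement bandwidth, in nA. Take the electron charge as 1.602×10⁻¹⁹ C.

2.43 nA

I_n = √(2qI·B)
2qI·B = 2 × 1.602×10⁻¹⁹ × 8.76×10⁻⁷ × 2.11×10⁷ = 5.92×10⁻¹⁸ A²
I_n = √(5.92×10⁻¹⁸) = 2.43×10⁻⁹ A = 2.43 nA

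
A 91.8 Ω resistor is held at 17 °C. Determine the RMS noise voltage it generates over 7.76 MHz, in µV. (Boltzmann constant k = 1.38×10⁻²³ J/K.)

T = 17 °C + 273.15 = 290.15 K
V_n = √(4kTRB)
4kTRB = 4 × 1.38×10⁻²³ × 290.15 × 9.18×10¹ × 7.76×10⁶ = 1.14×10⁻¹¹ V²
V_n = √(1.14×10⁻¹¹) = 3.38×10⁻⁶ V = 3.38 µV

3.38 µV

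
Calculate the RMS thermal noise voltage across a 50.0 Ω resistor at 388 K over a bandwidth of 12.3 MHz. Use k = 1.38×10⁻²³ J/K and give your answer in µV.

3.63 µV

V_n = √(4kTRB)
4kTRB = 4 × 1.38×10⁻²³ × 388 × 5.00×10¹ × 1.23×10⁷ = 1.32×10⁻¹¹ V²
V_n = √(1.32×10⁻¹¹) = 3.63×10⁻⁶ V = 3.63 µV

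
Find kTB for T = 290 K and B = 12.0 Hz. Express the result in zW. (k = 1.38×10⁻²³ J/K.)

P_n = kTB = 1.38×10⁻²³ × 290 × 1.20×10¹ = 4.80×10⁻²⁰ W = 48.0 zW

48.0 zW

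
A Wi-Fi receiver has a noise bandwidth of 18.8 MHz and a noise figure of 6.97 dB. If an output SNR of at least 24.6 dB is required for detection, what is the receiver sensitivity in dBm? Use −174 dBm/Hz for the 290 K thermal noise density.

−69.7 dBm

Sensitivity = −174 + 10 log₁₀(B) + NF + SNR_min
= −174 + 72.74 + 6.97 + 24.6
= −69.69 dBm → −69.7 dBm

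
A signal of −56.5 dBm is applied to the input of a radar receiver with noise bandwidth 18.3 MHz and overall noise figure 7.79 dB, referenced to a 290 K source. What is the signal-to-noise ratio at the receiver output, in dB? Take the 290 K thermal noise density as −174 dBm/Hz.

37.1 dB

Noise floor: N = −174 + 10 log₁₀(B) + NF
10 log₁₀(1.83×10⁷) = 72.62 dB
N = −174 + 72.62 + 7.79 = −93.59 dBm
SNR = P_sig − N = −56.5 − (−93.59) = 37.09 dB → 37.1 dB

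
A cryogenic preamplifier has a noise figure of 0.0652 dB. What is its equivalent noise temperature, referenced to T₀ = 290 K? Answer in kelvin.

F = 10^(0.0652/10) = 1.01513
T_e = (F − 1)·T₀ = (1.01513 − 1) × 290 = 4.39 K

4.39 K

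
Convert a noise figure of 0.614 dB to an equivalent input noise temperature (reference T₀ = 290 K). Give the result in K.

F = 10^(0.614/10) = 1.15186
T_e = (F − 1)·T₀ = (1.15186 − 1) × 290 = 44.0 K

44.0 K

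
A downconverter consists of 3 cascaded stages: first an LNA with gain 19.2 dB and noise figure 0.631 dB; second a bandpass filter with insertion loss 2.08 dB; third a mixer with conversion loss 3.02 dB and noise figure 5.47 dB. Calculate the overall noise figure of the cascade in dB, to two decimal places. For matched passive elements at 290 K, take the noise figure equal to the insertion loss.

0.84 dB

Convert to linear (a loss of L dB is a gain of −L dB): F_i = 10^(NF_i/10), G_i = 10^(G_i,dB/10)
  Stage 1: F_1 = 10^(0.631/10) = 1.156, G_1 = 10^(19.2/10) = 83.18
  Stage 2: F_2 = 10^(2.08/10) = 1.614, G_2 = 10^(−2.08/10) = 0.6194
  Stage 3: F_3 = 10^(5.47/10) = 3.524, G_3 = 10^(−3.02/10) = 0.4989
Friis cascade:
  F = 1.156 + (1.614 − 1)/83.18 + (3.524 − 1)/51.52 = 1.213
NF = 10 log₁₀(1.213) = 0.84 dB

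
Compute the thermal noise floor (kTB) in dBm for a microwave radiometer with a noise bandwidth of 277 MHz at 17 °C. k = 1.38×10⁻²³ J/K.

−89.6 dBm

T = 17 °C + 273.15 = 290.15 K
P_n = kTB = 1.38×10⁻²³ × 290.15 × 2.77×10⁸ = 1.11×10⁻¹² W
In dBm: 10 log₁₀(1.11×10⁻¹² / 10⁻³) = −89.6 dBm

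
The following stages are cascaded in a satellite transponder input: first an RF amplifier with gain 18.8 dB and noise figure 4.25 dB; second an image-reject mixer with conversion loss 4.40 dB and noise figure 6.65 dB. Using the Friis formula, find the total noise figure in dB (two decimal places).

Convert to linear (a loss of L dB is a gain of −L dB): F_i = 10^(NF_i/10), G_i = 10^(G_i,dB/10)
  Stage 1: F_1 = 10^(4.25/10) = 2.661, G_1 = 10^(18.8/10) = 75.86
  Stage 2: F_2 = 10^(6.65/10) = 4.624, G_2 = 10^(−4.40/10) = 0.3631
Friis cascade:
  F = 2.661 + (4.624 − 1)/75.86 = 2.708
NF = 10 log₁₀(2.708) = 4.33 dB

4.33 dB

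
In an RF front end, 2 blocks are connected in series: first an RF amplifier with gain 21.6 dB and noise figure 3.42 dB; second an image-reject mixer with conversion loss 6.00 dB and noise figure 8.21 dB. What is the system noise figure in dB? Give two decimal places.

3.50 dB

Convert to linear (a loss of L dB is a gain of −L dB): F_i = 10^(NF_i/10), G_i = 10^(G_i,dB/10)
  Stage 1: F_1 = 10^(3.42/10) = 2.198, G_1 = 10^(21.6/10) = 144.5
  Stage 2: F_2 = 10^(8.21/10) = 6.622, G_2 = 10^(−6.00/10) = 0.2512
Friis cascade:
  F = 2.198 + (6.622 − 1)/144.5 = 2.237
NF = 10 log₁₀(2.237) = 3.50 dB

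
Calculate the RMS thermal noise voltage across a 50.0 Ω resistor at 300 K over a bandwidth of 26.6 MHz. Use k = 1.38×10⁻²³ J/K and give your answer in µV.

4.69 µV

V_n = √(4kTRB)
4kTRB = 4 × 1.38×10⁻²³ × 300 × 5.00×10¹ × 2.66×10⁷ = 2.20×10⁻¹¹ V²
V_n = √(2.20×10⁻¹¹) = 4.69×10⁻⁶ V = 4.69 µV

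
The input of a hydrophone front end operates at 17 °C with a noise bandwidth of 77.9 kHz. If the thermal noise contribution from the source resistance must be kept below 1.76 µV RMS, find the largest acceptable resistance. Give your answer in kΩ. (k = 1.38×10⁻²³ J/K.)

T = 17 °C + 273.15 = 290.15 K
Johnson–Nyquist: V_n = √(4kTRB) ⇒ R = V_n² / (4kTB)
4kTB = 4 × 1.38×10⁻²³ × 290.15 × 7.79×10⁴ = 1.25×10⁻¹⁵
R = (1.76×10⁻⁶)² / 1.25×10⁻¹⁵ = 2.48×10³ Ω = 2.48 kΩ

2.48 kΩ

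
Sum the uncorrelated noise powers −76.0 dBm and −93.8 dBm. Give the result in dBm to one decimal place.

Convert to linear, add, convert back:
P₁ = 2.51×10⁻¹¹ W, P₂ = 4.17×10⁻¹³ W
P_tot = 2.55×10⁻¹¹ W → 10 log₁₀(P_tot / 10⁻³) = −75.9 dBm

−75.9 dBm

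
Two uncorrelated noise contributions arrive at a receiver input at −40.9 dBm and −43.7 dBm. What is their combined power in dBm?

−39.1 dBm

Convert to linear, add, convert back:
P₁ = 8.13×10⁻⁸ W, P₂ = 4.27×10⁻⁸ W
P_tot = 1.24×10⁻⁷ W → 10 log₁₀(P_tot / 10⁻³) = −39.1 dBm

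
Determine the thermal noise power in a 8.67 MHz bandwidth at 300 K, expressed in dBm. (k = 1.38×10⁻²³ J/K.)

−104.4 dBm

P_n = kTB = 1.38×10⁻²³ × 300 × 8.67×10⁶ = 3.59×10⁻¹⁴ W
In dBm: 10 log₁₀(3.59×10⁻¹⁴ / 10⁻³) = −104.4 dBm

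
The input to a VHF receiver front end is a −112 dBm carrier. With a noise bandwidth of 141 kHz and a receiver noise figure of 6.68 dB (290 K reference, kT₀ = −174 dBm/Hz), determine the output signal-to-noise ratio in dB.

3.8 dB

Noise floor: N = −174 + 10 log₁₀(B) + NF
10 log₁₀(1.41×10⁵) = 51.49 dB
N = −174 + 51.49 + 6.68 = −115.83 dBm
SNR = P_sig − N = −112 − (−115.83) = 3.83 dB → 3.8 dB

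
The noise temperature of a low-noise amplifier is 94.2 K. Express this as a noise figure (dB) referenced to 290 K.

1.22 dB

F = 1 + T_e/T₀ = 1 + 94.2/290 = 1.32483
NF = 10 log₁₀(1.32483) = 1.22 dB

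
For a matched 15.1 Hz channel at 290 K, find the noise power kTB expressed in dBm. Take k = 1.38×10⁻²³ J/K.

P_n = kTB = 1.38×10⁻²³ × 290 × 1.51×10¹ = 6.04×10⁻²⁰ W
In dBm: 10 log₁₀(6.04×10⁻²⁰ / 10⁻³) = −162.2 dBm

−162.2 dBm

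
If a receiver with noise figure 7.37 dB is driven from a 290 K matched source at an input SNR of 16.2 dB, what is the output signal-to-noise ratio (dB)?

By definition F = SNR_in/SNR_out, so in dB: SNR_out = SNR_in − NF
SNR_out = 16.2 − 7.37 = 8.83 dB

8.83 dB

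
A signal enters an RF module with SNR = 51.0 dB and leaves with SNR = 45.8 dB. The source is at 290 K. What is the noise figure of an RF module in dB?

5.2 dB

NF (dB) = SNR_in(dB) − SNR_out(dB) when the source is at T₀
NF = 51.0 − 45.8 = 5.2 dB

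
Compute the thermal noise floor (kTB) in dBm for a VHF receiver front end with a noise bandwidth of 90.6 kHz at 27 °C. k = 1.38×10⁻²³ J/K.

−124.3 dBm

T = 27 °C + 273.15 = 300.15 K
P_n = kTB = 1.38×10⁻²³ × 300.15 × 9.06×10⁴ = 3.75×10⁻¹⁶ W
In dBm: 10 log₁₀(3.75×10⁻¹⁶ / 10⁻³) = −124.3 dBm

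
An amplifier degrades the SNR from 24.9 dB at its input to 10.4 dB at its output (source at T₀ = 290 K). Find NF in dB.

NF (dB) = SNR_in(dB) − SNR_out(dB) when the source is at T₀
NF = 24.9 − 10.4 = 14.5 dB

14.5 dB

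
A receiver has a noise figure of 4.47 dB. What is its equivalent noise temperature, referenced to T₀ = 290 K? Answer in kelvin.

F = 10^(4.47/10) = 2.79898
T_e = (F − 1)·T₀ = (2.79898 − 1) × 290 = 522 K

522 K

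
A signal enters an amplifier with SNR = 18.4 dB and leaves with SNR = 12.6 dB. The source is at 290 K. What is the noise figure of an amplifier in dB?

NF (dB) = SNR_in(dB) − SNR_out(dB) when the source is at T₀
NF = 18.4 − 12.6 = 5.8 dB

5.8 dB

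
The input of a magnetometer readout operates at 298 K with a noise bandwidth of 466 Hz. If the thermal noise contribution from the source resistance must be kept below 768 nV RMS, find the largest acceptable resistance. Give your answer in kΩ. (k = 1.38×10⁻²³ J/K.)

Johnson–Nyquist: V_n = √(4kTRB) ⇒ R = V_n² / (4kTB)
4kTB = 4 × 1.38×10⁻²³ × 298 × 4.66×10² = 7.67×10⁻¹⁸
R = (7.68×10⁻⁷)² / 7.67×10⁻¹⁸ = 7.69×10⁴ Ω = 76.9 kΩ

76.9 kΩ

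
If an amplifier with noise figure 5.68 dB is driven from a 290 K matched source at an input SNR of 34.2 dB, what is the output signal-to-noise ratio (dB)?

28.52 dB

By definition F = SNR_in/SNR_out, so in dB: SNR_out = SNR_in − NF
SNR_out = 34.2 − 5.68 = 28.52 dB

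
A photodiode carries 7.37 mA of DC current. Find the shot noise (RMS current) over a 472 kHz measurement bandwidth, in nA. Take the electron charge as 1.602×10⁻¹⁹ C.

I_n = √(2qI·B)
2qI·B = 2 × 1.602×10⁻¹⁹ × 7.37×10⁻³ × 4.72×10⁵ = 1.11×10⁻¹⁵ A²
I_n = √(1.11×10⁻¹⁵) = 3.34×10⁻⁸ A = 33.4 nA

33.4 nA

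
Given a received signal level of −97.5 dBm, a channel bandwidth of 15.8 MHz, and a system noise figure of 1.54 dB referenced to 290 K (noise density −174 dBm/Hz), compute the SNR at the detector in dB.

3.0 dB

Noise floor: N = −174 + 10 log₁₀(B) + NF
10 log₁₀(1.58×10⁷) = 71.99 dB
N = −174 + 71.99 + 1.54 = −100.47 dBm
SNR = P_sig − N = −97.5 − (−100.47) = 2.97 dB → 3.0 dB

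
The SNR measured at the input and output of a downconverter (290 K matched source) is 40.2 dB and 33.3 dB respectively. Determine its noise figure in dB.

NF (dB) = SNR_in(dB) − SNR_out(dB) when the source is at T₀
NF = 40.2 − 33.3 = 6.9 dB

6.9 dB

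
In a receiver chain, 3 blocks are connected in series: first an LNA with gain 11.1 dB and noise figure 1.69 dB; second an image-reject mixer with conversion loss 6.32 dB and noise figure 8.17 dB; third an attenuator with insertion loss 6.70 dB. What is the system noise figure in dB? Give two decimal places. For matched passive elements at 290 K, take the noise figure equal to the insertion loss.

4.96 dB

Convert to linear (a loss of L dB is a gain of −L dB): F_i = 10^(NF_i/10), G_i = 10^(G_i,dB/10)
  Stage 1: F_1 = 10^(1.69/10) = 1.476, G_1 = 10^(11.1/10) = 12.88
  Stage 2: F_2 = 10^(8.17/10) = 6.561, G_2 = 10^(−6.32/10) = 0.2333
  Stage 3: F_3 = 10^(6.70/10) = 4.677, G_3 = 10^(−6.70/10) = 0.2138
Friis cascade:
  F = 1.476 + (6.561 − 1)/12.88 + (4.677 − 1)/3.006 = 3.131
NF = 10 log₁₀(3.131) = 4.96 dB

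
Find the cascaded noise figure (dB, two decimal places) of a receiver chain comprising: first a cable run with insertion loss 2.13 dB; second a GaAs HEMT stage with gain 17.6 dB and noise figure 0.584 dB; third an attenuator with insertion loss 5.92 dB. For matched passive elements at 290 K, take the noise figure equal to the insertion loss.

2.90 dB

Convert to linear (a loss of L dB is a gain of −L dB): F_i = 10^(NF_i/10), G_i = 10^(G_i,dB/10)
  Stage 1: F_1 = 10^(2.13/10) = 1.633, G_1 = 10^(−2.13/10) = 0.6124
  Stage 2: F_2 = 10^(0.584/10) = 1.144, G_2 = 10^(17.6/10) = 57.54
  Stage 3: F_3 = 10^(5.92/10) = 3.908, G_3 = 10^(−5.92/10) = 0.2559
Friis cascade:
  F = 1.633 + (1.144 − 1)/0.6124 + (3.908 − 1)/35.24 = 1.951
NF = 10 log₁₀(1.951) = 2.90 dB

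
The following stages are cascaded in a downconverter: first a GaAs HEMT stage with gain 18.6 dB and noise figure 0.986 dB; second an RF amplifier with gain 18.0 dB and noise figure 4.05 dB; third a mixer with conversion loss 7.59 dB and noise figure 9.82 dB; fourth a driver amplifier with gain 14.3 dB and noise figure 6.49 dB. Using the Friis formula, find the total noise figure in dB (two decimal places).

Convert to linear (a loss of L dB is a gain of −L dB): F_i = 10^(NF_i/10), G_i = 10^(G_i,dB/10)
  Stage 1: F_1 = 10^(0.986/10) = 1.255, G_1 = 10^(18.6/10) = 72.44
  Stage 2: F_2 = 10^(4.05/10) = 2.541, G_2 = 10^(18.0/10) = 63.10
  Stage 3: F_3 = 10^(9.82/10) = 9.594, G_3 = 10^(−7.59/10) = 0.1742
  Stage 4: F_4 = 10^(6.49/10) = 4.457, G_4 = 10^(14.3/10) = 26.92
Friis cascade:
  F = 1.255 + (2.541 − 1)/72.44 + (9.594 − 1)/4571 + (4.457 − 1)/796.2 = 1.282
NF = 10 log₁₀(1.282) = 1.08 dB

1.08 dB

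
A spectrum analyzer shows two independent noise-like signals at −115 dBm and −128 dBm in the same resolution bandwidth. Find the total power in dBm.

Convert to linear, add, convert back:
P₁ = 3.16×10⁻¹⁵ W, P₂ = 1.58×10⁻¹⁶ W
P_tot = 3.32×10⁻¹⁵ W → 10 log₁₀(P_tot / 10⁻³) = −114.8 dBm

−114.8 dBm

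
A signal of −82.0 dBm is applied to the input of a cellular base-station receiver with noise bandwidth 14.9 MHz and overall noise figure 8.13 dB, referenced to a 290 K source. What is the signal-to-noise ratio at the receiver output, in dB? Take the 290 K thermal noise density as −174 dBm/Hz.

12.1 dB

Noise floor: N = −174 + 10 log₁₀(B) + NF
10 log₁₀(1.49×10⁷) = 71.73 dB
N = −174 + 71.73 + 8.13 = −94.14 dBm
SNR = P_sig − N = −82.0 − (−94.14) = 12.14 dB → 12.1 dB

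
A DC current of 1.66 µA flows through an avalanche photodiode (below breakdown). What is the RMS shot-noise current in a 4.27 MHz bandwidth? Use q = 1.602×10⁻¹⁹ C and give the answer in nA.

I_n = √(2qI·B)
2qI·B = 2 × 1.602×10⁻¹⁹ × 1.66×10⁻⁶ × 4.27×10⁶ = 2.27×10⁻¹⁸ A²
I_n = √(2.27×10⁻¹⁸) = 1.51×10⁻⁹ A = 1.51 nA

1.51 nA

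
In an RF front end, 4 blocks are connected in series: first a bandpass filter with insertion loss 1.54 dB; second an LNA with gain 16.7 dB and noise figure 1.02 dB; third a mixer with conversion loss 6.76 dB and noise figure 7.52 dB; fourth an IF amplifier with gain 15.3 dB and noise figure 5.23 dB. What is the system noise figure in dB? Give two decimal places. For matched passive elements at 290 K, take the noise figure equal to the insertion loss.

3.58 dB

Convert to linear (a loss of L dB is a gain of −L dB): F_i = 10^(NF_i/10), G_i = 10^(G_i,dB/10)
  Stage 1: F_1 = 10^(1.54/10) = 1.426, G_1 = 10^(−1.54/10) = 0.7015
  Stage 2: F_2 = 10^(1.02/10) = 1.265, G_2 = 10^(16.7/10) = 46.77
  Stage 3: F_3 = 10^(7.52/10) = 5.649, G_3 = 10^(−6.76/10) = 0.2109
  Stage 4: F_4 = 10^(5.23/10) = 3.334, G_4 = 10^(15.3/10) = 33.88
Friis cascade:
  F = 1.426 + (1.265 − 1)/0.7015 + (5.649 − 1)/32.81 + (3.334 − 1)/6.918 = 2.282
NF = 10 log₁₀(2.282) = 3.58 dB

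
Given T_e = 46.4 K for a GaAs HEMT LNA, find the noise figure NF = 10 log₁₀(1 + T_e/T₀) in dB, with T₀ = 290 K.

0.645 dB

F = 1 + T_e/T₀ = 1 + 46.4/290 = 1.16
NF = 10 log₁₀(1.16) = 0.645 dB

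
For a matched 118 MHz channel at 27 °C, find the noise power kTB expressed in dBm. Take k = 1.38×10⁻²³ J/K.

T = 27 °C + 273.15 = 300.15 K
P_n = kTB = 1.38×10⁻²³ × 300.15 × 1.18×10⁸ = 4.89×10⁻¹³ W
In dBm: 10 log₁₀(4.89×10⁻¹³ / 10⁻³) = −93.1 dBm

−93.1 dBm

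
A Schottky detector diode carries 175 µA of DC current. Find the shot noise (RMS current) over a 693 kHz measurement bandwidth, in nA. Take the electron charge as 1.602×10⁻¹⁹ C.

6.23 nA

I_n = √(2qI·B)
2qI·B = 2 × 1.602×10⁻¹⁹ × 1.75×10⁻⁴ × 6.93×10⁵ = 3.89×10⁻¹⁷ A²
I_n = √(3.89×10⁻¹⁷) = 6.23×10⁻⁹ A = 6.23 nA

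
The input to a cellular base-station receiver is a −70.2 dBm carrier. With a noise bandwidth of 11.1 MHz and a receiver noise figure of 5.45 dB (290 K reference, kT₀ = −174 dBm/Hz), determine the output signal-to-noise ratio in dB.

27.9 dB

Noise floor: N = −174 + 10 log₁₀(B) + NF
10 log₁₀(1.11×10⁷) = 70.45 dB
N = −174 + 70.45 + 5.45 = −98.10 dBm
SNR = P_sig − N = −70.2 − (−98.10) = 27.90 dB → 27.9 dB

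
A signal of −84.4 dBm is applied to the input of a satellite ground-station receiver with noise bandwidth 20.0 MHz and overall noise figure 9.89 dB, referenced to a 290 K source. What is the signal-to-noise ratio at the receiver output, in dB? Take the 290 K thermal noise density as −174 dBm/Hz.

6.7 dB

Noise floor: N = −174 + 10 log₁₀(B) + NF
10 log₁₀(2.00×10⁷) = 73.01 dB
N = −174 + 73.01 + 9.89 = −91.10 dBm
SNR = P_sig − N = −84.4 − (−91.10) = 6.70 dB → 6.7 dB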